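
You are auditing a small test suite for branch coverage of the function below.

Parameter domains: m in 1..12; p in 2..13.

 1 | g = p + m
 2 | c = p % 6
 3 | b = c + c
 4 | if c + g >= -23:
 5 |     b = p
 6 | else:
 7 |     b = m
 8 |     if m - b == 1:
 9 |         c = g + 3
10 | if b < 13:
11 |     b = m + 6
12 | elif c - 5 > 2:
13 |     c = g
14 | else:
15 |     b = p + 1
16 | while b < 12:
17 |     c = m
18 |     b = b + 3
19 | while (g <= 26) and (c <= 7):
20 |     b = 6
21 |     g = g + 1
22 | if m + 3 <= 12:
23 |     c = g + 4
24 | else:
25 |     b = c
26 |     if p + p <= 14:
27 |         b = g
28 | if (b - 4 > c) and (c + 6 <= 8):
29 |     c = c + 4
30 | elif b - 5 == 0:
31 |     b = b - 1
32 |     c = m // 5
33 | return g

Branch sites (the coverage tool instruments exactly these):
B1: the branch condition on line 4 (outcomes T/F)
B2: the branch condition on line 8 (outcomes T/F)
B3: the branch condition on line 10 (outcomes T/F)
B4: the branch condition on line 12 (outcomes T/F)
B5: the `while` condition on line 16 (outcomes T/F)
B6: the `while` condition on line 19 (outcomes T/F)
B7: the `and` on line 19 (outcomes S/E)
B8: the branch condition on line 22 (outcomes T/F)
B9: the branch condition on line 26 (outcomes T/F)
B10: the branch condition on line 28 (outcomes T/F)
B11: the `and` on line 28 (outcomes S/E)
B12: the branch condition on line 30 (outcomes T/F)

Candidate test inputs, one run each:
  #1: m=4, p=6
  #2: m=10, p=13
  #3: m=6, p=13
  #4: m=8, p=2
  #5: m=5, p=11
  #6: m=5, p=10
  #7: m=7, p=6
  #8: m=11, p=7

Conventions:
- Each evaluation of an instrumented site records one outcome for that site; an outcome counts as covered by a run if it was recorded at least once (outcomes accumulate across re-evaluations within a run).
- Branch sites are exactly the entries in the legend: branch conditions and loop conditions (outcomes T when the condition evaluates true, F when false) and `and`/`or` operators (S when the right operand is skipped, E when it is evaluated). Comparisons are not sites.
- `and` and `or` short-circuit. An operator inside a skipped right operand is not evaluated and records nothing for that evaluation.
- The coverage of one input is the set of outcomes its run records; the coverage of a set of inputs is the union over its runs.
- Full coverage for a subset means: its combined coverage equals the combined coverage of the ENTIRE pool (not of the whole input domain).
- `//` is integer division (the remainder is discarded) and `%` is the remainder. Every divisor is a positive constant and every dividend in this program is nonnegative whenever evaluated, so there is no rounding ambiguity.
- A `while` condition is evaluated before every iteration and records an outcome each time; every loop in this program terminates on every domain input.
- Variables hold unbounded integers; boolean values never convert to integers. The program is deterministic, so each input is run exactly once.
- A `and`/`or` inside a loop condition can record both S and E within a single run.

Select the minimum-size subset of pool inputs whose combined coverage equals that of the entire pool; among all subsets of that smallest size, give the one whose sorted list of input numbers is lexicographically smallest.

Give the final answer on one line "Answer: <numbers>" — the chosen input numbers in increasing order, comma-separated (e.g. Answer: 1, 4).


input #1 (m=4, p=6): covers B1=T, B3=T, B5=T, B5=F, B6=T, B6=F, B7=S, B7=E, B8=T, B10=F, B11=S, B12=F
input #2 (m=10, p=13): covers B1=T, B3=F, B4=F, B5=F, B6=T, B6=F, B7=S, B7=E, B8=F, B9=F, B10=F, B11=S, B12=F
input #3 (m=6, p=13): covers B1=T, B3=F, B4=F, B5=F, B6=T, B6=F, B7=S, B7=E, B8=T, B10=F, B11=S, B12=F
input #4 (m=8, p=2): covers B1=T, B3=T, B5=F, B6=T, B6=F, B7=S, B7=E, B8=T, B10=F, B11=S, B12=F
input #5 (m=5, p=11): covers B1=T, B3=T, B5=T, B5=F, B6=T, B6=F, B7=S, B7=E, B8=T, B10=F, B11=S, B12=F
input #6 (m=5, p=10): covers B1=T, B3=T, B5=T, B5=F, B6=T, B6=F, B7=S, B7=E, B8=T, B10=F, B11=S, B12=F
input #7 (m=7, p=6): covers B1=T, B3=T, B5=F, B6=T, B6=F, B7=S, B7=E, B8=T, B10=F, B11=S, B12=F
input #8 (m=11, p=7): covers B1=T, B3=T, B5=F, B6=T, B6=F, B7=S, B7=E, B8=F, B9=T, B10=T, B11=E
pool-wide coverage (19 outcomes): B1=T, B3=T, B3=F, B4=F, B5=T, B5=F, B6=T, B6=F, B7=S, B7=E, B8=T, B8=F, B9=T, B9=F, B10=T, B10=F, B11=S, B11=E, B12=F
size 1 is not enough: best union over all size-1 subsets is 13/19
size 2 is not enough: best union over all size-2 subsets is 17/19
inputs {1, 2, 8} (size 3) cover everything; no size-3 subset with a lexicographically smaller index list covers all 19
Answer: 1, 2, 8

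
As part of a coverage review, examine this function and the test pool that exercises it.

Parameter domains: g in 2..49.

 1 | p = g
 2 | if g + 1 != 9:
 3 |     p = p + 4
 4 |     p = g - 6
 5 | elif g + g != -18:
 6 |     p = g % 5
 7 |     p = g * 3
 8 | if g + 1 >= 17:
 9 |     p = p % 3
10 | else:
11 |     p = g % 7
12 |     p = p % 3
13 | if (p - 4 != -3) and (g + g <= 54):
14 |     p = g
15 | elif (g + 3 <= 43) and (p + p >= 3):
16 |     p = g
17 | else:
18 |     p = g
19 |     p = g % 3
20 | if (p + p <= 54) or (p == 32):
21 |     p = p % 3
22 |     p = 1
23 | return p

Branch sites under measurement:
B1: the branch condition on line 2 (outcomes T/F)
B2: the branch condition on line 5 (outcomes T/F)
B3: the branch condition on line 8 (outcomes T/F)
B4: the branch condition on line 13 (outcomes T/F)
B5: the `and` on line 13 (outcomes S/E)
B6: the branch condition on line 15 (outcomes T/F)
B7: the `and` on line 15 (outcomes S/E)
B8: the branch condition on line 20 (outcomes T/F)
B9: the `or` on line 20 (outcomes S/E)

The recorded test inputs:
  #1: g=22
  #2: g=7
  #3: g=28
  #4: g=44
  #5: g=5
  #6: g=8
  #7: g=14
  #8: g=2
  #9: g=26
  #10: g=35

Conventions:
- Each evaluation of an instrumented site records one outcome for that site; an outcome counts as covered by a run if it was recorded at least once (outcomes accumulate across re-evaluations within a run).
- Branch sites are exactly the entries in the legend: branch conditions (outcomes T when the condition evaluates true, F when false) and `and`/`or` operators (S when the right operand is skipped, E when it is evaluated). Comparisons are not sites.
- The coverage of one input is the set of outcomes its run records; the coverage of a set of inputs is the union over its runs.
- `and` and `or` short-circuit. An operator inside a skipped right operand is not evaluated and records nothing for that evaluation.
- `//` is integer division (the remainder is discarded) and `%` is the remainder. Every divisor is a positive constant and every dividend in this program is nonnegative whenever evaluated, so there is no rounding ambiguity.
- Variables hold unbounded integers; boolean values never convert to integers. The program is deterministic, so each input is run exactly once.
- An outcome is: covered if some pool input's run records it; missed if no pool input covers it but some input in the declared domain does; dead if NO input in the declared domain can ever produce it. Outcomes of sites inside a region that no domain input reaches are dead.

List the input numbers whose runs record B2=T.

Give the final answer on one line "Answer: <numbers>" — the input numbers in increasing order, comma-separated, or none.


input #1 (g=22): does not record B2=T
input #2 (g=7): does not record B2=T
input #3 (g=28): does not record B2=T
input #4 (g=44): does not record B2=T
input #5 (g=5): does not record B2=T
input #6 (g=8): records B2=T
input #7 (g=14): does not record B2=T
input #8 (g=2): does not record B2=T
input #9 (g=26): does not record B2=T
input #10 (g=35): does not record B2=T
Answer: 6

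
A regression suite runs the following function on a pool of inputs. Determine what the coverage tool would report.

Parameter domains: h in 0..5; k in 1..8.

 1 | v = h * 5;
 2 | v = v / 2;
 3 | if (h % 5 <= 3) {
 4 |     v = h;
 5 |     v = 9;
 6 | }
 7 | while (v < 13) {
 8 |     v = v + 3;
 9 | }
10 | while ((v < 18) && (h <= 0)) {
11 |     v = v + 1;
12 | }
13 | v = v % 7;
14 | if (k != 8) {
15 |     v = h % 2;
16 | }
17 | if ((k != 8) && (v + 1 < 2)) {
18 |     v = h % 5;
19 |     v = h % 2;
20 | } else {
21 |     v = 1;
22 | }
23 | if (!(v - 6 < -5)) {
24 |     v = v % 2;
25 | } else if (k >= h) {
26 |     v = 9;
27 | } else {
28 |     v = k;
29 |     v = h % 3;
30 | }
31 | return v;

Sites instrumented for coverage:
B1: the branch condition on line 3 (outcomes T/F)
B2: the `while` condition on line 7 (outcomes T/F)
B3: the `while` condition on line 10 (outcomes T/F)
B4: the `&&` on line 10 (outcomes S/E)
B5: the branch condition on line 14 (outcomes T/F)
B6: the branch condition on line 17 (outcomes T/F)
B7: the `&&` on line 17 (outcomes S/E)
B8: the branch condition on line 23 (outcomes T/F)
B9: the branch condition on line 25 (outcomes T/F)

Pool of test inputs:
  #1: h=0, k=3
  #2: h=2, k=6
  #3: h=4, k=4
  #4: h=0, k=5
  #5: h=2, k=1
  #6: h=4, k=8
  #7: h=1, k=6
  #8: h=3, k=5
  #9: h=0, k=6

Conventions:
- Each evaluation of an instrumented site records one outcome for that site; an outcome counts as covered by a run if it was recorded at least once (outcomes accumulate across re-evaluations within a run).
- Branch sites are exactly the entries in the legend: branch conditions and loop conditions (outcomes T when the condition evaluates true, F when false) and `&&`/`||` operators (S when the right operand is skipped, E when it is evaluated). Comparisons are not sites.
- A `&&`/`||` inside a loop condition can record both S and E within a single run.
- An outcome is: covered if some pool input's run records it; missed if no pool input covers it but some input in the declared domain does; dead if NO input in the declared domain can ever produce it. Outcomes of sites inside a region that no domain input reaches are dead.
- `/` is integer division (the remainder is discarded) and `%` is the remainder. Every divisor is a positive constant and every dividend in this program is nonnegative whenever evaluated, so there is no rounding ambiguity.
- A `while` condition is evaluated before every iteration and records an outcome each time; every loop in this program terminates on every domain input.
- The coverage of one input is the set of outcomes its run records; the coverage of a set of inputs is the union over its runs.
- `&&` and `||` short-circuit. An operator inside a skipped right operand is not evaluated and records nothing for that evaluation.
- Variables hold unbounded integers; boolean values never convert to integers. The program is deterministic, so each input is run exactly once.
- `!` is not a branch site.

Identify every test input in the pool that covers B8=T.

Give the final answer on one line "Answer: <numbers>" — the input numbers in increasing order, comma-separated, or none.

input #1 (h=0, k=3): misses B8=T
input #2 (h=2, k=6): misses B8=T
input #3 (h=4, k=4): misses B8=T
input #4 (h=0, k=5): misses B8=T
input #5 (h=2, k=1): misses B8=T
input #6 (h=4, k=8): covers B8=T
input #7 (h=1, k=6): covers B8=T
input #8 (h=3, k=5): covers B8=T
input #9 (h=0, k=6): misses B8=T

Answer: 6, 7, 8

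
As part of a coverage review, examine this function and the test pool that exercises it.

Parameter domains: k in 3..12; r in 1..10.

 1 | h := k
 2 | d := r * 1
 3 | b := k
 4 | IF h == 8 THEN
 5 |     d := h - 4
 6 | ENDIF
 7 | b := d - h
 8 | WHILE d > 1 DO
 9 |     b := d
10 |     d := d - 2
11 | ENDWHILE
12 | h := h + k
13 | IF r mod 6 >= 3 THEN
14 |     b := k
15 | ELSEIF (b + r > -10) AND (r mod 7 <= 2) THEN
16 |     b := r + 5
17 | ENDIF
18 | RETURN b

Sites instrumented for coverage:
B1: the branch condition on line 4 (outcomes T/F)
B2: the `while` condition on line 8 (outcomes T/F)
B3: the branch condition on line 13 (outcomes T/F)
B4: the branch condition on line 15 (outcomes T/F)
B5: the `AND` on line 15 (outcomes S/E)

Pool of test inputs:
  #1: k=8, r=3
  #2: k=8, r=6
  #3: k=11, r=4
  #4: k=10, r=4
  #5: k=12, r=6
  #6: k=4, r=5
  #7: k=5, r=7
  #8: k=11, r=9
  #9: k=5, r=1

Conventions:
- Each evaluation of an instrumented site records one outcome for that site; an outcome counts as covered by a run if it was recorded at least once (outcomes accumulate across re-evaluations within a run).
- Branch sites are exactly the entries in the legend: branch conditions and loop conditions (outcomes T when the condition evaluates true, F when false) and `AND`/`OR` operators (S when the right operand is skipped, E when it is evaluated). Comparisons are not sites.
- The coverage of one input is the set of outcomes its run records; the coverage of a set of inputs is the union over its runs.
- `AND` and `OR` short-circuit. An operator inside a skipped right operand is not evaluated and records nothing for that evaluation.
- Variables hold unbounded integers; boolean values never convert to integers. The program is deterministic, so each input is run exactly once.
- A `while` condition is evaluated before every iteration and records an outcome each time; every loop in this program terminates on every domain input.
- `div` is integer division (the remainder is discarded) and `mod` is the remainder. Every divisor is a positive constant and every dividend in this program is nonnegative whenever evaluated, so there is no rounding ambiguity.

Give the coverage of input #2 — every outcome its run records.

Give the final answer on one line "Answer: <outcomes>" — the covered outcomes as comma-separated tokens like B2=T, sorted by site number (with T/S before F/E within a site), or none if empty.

Simulating input #2 (k=8, r=6) step by step:
  B1->T, B2->T, B2->T, B2->F, B3->F, B5->E, B4->F
deduplicating events, the covered set is: B1=T, B2=T, B2=F, B3=F, B4=F, B5=E

Answer: B1=T, B2=T, B2=F, B3=F, B4=F, B5=E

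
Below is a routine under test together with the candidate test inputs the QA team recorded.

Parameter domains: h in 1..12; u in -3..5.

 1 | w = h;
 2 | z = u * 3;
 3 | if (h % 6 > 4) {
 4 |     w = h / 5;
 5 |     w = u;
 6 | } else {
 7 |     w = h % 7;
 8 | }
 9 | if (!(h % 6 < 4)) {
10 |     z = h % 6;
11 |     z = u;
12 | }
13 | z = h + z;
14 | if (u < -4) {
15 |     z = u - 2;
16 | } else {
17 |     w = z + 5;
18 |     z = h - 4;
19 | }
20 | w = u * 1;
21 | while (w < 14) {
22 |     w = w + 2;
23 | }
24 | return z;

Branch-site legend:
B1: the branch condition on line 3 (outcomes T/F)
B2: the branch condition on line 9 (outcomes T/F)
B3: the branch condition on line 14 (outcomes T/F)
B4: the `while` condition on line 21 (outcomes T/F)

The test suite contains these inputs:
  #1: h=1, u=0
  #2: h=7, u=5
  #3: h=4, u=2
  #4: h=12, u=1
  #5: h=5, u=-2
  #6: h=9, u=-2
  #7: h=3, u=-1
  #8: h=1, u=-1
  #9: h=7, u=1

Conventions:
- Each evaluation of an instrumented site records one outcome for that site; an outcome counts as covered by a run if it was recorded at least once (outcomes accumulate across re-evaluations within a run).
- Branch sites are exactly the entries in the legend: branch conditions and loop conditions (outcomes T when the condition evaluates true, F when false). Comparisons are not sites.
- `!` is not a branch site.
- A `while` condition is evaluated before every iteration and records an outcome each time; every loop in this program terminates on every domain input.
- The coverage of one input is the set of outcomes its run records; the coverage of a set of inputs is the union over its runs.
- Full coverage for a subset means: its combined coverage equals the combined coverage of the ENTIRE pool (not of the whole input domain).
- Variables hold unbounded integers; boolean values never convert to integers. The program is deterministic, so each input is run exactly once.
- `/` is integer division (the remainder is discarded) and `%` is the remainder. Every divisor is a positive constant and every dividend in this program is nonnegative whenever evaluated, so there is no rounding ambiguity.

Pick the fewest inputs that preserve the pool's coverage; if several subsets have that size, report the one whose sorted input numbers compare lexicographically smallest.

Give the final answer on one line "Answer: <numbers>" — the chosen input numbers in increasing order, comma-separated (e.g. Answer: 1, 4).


#1 (h=1, u=0) -> covered: B1=F, B2=F, B3=F, B4=T, B4=F
#2 (h=7, u=5) -> covered: B1=F, B2=F, B3=F, B4=T, B4=F
#3 (h=4, u=2) -> covered: B1=F, B2=T, B3=F, B4=T, B4=F
#4 (h=12, u=1) -> covered: B1=F, B2=F, B3=F, B4=T, B4=F
#5 (h=5, u=-2) -> covered: B1=T, B2=T, B3=F, B4=T, B4=F
#6 (h=9, u=-2) -> covered: B1=F, B2=F, B3=F, B4=T, B4=F
#7 (h=3, u=-1) -> covered: B1=F, B2=F, B3=F, B4=T, B4=F
#8 (h=1, u=-1) -> covered: B1=F, B2=F, B3=F, B4=T, B4=F
#9 (h=7, u=1) -> covered: B1=F, B2=F, B3=F, B4=T, B4=F
together the pool reaches 7 outcomes: B1=T, B1=F, B2=T, B2=F, B3=F, B4=T, B4=F
no size-1 subset reaches all 7 outcomes (best union: 5/7)
size 2: inputs {1, 5} cover all 7 outcomes, and no lexicographically smaller subset of this size does
Answer: 1, 5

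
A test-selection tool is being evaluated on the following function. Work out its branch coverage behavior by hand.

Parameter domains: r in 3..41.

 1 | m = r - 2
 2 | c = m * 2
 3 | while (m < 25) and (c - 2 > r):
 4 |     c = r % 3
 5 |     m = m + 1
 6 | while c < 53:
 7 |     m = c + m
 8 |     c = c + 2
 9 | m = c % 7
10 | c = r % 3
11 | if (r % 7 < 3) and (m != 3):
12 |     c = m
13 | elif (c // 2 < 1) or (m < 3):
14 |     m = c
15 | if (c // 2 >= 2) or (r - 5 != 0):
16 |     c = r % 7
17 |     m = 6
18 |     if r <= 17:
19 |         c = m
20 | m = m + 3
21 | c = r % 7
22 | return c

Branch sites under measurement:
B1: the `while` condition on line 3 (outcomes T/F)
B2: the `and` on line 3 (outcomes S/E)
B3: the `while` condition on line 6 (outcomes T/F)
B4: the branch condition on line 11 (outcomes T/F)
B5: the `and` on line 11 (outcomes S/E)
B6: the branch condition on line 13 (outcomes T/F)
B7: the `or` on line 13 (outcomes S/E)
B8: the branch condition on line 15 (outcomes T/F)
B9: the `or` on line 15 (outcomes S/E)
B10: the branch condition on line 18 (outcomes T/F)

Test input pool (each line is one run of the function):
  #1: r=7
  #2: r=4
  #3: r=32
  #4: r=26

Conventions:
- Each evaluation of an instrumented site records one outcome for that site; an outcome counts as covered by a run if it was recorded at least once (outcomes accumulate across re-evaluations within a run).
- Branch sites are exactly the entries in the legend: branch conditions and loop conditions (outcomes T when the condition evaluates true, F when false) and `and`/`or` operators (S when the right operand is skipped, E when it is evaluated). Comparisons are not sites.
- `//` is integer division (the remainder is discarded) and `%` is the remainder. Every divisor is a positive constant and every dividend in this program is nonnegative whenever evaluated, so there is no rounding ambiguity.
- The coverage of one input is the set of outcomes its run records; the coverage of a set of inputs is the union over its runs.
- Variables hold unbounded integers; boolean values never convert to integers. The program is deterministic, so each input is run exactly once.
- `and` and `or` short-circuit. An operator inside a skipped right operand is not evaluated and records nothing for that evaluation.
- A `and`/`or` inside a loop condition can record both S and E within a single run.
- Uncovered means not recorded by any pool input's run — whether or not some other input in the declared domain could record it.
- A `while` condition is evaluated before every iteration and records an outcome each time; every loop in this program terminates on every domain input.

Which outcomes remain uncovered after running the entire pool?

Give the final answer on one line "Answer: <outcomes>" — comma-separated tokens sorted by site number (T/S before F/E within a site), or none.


input #1, r=7: events B2->E, B1->T, B2->E, B1->F, B3->T, B3->T, B3->T, B3->T, B3->T, B3->T, B3->T, B3->T, B3->T, B3->T, ...; outcomes B1=T, B1=F, B2=E, B3=T, B3=F, B4=T, B5=E, B8=T, B9=S, B10=T
input #2, r=4: events B2->E, B1->F, B3->T, B3->T, B3->T, B3->T, B3->T, B3->T, B3->T, B3->T, B3->T, B3->T, B3->T, B3->T, ...; outcomes B1=F, B2=E, B3=T, B3=F, B4=F, B5=S, B6=T, B7=S, B8=T, B9=E, B10=T
input #3, r=32: events B2->S, B1->F, B3->F, B5->S, B4->F, B7->E, B6->F, B9->E, B8->T, B10->F; outcomes B1=F, B2=S, B3=F, B4=F, B5=S, B6=F, B7=E, B8=T, B9=E, B10=F
input #4, r=26: events B2->E, B1->T, B2->S, B1->F, B3->T, B3->T, B3->T, B3->T, B3->T, B3->T, B3->T, B3->T, B3->T, B3->T, ...; outcomes B1=T, B1=F, B2=S, B2=E, B3=T, B3=F, B4=F, B5=S, B6=F, B7=E, B8=T, B9=E, B10=F
union over the pool: B1=T, B1=F, B2=S, B2=E, B3=T, B3=F, B4=T, B4=F, B5=S, B5=E, B6=T, B6=F, B7=S, B7=E, B8=T, B9=S, B9=E, B10=T, B10=F
uncovered (1 of 20): B8=F
Answer: B8=F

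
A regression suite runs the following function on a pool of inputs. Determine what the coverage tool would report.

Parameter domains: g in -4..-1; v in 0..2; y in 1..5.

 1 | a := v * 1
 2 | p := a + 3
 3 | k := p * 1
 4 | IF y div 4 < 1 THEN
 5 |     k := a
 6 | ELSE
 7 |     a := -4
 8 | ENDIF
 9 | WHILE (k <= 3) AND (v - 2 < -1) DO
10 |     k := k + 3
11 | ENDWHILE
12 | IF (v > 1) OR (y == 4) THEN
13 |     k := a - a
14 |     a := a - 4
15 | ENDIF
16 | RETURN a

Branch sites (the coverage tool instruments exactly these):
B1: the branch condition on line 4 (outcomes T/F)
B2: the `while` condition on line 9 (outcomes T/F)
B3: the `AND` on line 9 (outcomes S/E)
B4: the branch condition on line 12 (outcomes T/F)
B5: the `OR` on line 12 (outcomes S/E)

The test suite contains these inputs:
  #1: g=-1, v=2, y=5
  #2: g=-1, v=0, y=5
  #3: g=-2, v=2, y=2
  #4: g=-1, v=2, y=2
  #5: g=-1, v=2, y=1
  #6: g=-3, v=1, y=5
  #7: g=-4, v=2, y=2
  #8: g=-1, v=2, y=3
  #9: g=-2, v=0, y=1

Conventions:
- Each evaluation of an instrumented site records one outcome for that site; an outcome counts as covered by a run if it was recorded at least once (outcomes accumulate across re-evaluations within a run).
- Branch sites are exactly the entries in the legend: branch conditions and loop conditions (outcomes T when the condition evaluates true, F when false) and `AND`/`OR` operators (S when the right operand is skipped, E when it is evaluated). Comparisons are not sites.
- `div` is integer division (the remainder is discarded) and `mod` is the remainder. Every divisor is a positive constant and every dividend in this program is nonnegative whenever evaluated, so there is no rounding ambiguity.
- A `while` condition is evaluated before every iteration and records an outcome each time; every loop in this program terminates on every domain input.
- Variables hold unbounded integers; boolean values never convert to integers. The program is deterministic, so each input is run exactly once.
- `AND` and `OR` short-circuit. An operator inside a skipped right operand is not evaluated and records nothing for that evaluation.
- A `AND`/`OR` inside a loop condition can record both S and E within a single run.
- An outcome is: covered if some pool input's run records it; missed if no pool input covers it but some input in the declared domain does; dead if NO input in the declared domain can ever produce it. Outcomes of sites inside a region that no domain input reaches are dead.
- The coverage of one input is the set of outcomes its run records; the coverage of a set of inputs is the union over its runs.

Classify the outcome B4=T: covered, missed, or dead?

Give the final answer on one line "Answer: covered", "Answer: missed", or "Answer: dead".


B4=T is recorded by pool input(s) 1, 3, 4, 5, 7, 8 -> covered
Answer: covered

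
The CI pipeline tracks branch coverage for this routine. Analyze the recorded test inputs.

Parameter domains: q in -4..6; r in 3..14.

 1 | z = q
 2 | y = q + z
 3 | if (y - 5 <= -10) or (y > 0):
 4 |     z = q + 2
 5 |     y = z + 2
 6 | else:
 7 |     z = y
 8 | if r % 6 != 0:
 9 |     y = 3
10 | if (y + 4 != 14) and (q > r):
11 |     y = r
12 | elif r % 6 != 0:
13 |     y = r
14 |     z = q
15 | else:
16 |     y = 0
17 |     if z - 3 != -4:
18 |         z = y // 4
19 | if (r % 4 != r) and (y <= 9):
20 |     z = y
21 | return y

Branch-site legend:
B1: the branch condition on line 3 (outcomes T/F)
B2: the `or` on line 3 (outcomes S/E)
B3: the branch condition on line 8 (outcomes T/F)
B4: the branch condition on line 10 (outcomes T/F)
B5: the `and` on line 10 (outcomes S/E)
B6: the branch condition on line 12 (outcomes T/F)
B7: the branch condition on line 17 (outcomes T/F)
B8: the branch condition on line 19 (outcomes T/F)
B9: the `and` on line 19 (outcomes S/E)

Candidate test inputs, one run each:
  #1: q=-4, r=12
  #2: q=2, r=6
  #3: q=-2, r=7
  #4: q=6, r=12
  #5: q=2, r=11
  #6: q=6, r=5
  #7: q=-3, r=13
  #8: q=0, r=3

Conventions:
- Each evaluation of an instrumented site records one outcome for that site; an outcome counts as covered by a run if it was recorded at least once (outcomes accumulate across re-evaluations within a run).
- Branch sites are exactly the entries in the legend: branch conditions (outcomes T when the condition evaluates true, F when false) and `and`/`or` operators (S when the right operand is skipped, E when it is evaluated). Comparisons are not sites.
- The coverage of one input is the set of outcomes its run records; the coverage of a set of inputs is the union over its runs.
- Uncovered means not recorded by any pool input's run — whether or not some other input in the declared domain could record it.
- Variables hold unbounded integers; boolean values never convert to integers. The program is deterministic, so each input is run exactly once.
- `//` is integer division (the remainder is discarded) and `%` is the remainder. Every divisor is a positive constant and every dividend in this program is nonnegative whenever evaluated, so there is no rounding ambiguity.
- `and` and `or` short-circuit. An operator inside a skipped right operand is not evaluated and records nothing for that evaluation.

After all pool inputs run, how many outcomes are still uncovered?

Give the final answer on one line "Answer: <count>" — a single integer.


test 1 (q=-4, r=12) fires B2->S, B1->T, B3->F, B5->E, B4->F, B6->F, B7->T, B9->E, B8->T; hits B1=T, B2=S, B3=F, B4=F, B5=E, B6=F, B7=T, B8=T, B9=E
test 2 (q=2, r=6) fires B2->E, B1->T, B3->F, B5->E, B4->F, B6->F, B7->T, B9->E, B8->T; hits B1=T, B2=E, B3=F, B4=F, B5=E, B6=F, B7=T, B8=T, B9=E
test 3 (q=-2, r=7) fires B2->E, B1->F, B3->T, B5->E, B4->F, B6->T, B9->E, B8->T; hits B1=F, B2=E, B3=T, B4=F, B5=E, B6=T, B8=T, B9=E
test 4 (q=6, r=12) fires B2->E, B1->T, B3->F, B5->S, B4->F, B6->F, B7->T, B9->E, B8->T; hits B1=T, B2=E, B3=F, B4=F, B5=S, B6=F, B7=T, B8=T, B9=E
test 5 (q=2, r=11) fires B2->E, B1->T, B3->T, B5->E, B4->F, B6->T, B9->E, B8->F; hits B1=T, B2=E, B3=T, B4=F, B5=E, B6=T, B8=F, B9=E
test 6 (q=6, r=5) fires B2->E, B1->T, B3->T, B5->E, B4->T, B9->E, B8->T; hits B1=T, B2=E, B3=T, B4=T, B5=E, B8=T, B9=E
test 7 (q=-3, r=13) fires B2->S, B1->T, B3->T, B5->E, B4->F, B6->T, B9->E, B8->F; hits B1=T, B2=S, B3=T, B4=F, B5=E, B6=T, B8=F, B9=E
test 8 (q=0, r=3) fires B2->E, B1->F, B3->T, B5->E, B4->F, B6->T, B9->S, B8->F; hits B1=F, B2=E, B3=T, B4=F, B5=E, B6=T, B8=F, B9=S
union over the pool: B1=T, B1=F, B2=S, B2=E, B3=T, B3=F, B4=T, B4=F, B5=S, B5=E, B6=T, B6=F, B7=T, B8=T, B8=F, B9=S, B9=E
uncovered (1 of 18): B7=F
Answer: 1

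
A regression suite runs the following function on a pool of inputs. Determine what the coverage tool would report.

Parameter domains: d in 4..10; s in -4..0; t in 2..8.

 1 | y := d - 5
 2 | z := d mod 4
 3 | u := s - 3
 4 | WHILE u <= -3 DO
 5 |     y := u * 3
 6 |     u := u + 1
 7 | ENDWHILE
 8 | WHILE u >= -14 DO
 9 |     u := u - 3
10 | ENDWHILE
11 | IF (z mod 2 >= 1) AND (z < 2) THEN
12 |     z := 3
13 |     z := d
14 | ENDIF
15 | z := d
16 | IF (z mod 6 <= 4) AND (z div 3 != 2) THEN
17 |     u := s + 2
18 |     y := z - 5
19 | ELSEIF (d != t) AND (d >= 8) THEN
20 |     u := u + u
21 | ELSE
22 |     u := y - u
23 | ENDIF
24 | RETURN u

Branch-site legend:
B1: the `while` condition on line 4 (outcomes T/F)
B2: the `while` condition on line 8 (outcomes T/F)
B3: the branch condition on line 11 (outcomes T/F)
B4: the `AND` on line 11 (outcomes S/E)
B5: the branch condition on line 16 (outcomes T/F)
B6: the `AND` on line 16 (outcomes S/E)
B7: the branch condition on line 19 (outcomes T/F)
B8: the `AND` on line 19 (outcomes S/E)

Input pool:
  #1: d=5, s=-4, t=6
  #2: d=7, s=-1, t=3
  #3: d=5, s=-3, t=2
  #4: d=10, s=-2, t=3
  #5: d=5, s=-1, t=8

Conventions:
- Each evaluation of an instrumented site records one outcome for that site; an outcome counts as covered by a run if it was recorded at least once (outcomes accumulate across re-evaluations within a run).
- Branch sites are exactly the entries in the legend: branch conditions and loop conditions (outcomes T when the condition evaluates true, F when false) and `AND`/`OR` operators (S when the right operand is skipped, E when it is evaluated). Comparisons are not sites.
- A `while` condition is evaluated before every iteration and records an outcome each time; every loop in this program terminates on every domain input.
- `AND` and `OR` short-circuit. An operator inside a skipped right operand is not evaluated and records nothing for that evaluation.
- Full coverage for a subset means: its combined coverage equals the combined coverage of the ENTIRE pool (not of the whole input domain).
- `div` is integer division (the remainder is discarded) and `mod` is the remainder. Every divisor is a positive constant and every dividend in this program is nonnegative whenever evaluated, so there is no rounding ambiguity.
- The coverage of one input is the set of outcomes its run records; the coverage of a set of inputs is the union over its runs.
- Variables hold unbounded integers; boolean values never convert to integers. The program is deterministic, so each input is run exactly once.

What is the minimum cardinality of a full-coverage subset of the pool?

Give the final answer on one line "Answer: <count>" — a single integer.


run #1 (d=5, s=-4, t=6) runs B1->T, B1->T, B1->T, B1->T, B1->T, B1->F, B2->T, B2->T, B2->T, B2->T, B2->T, B2->F, B4->E, B3->T, ...; records B1=T, B1=F, B2=T, B2=F, B3=T, B4=E, B5=F, B6=S, B7=F, B8=E
run #2 (d=7, s=-1, t=3) runs B1->T, B1->T, B1->F, B2->T, B2->T, B2->T, B2->T, B2->T, B2->F, B4->E, B3->F, B6->E, B5->F, B8->E, ...; records B1=T, B1=F, B2=T, B2=F, B3=F, B4=E, B5=F, B6=E, B7=F, B8=E
run #3 (d=5, s=-3, t=2) runs B1->T, B1->T, B1->T, B1->T, B1->F, B2->T, B2->T, B2->T, B2->T, B2->T, B2->F, B4->E, B3->T, B6->S, ...; records B1=T, B1=F, B2=T, B2=F, B3=T, B4=E, B5=F, B6=S, B7=F, B8=E
run #4 (d=10, s=-2, t=3) runs B1->T, B1->T, B1->T, B1->F, B2->T, B2->T, B2->T, B2->T, B2->T, B2->F, B4->S, B3->F, B6->E, B5->T; records B1=T, B1=F, B2=T, B2=F, B3=F, B4=S, B5=T, B6=E
run #5 (d=5, s=-1, t=8) runs B1->T, B1->T, B1->F, B2->T, B2->T, B2->T, B2->T, B2->T, B2->F, B4->E, B3->T, B6->S, B5->F, B8->E, ...; records B1=T, B1=F, B2=T, B2=F, B3=T, B4=E, B5=F, B6=S, B7=F, B8=E
pool-wide coverage (14 outcomes): B1=T, B1=F, B2=T, B2=F, B3=T, B3=F, B4=S, B4=E, B5=T, B5=F, B6=S, B6=E, B7=F, B8=E
no size-1 subset reaches all 14 outcomes (best union: 10/14)
at size 2, {1, 4} reaches all 14 outcomes; every lexicographically earlier size-2 subset fails
Answer: 2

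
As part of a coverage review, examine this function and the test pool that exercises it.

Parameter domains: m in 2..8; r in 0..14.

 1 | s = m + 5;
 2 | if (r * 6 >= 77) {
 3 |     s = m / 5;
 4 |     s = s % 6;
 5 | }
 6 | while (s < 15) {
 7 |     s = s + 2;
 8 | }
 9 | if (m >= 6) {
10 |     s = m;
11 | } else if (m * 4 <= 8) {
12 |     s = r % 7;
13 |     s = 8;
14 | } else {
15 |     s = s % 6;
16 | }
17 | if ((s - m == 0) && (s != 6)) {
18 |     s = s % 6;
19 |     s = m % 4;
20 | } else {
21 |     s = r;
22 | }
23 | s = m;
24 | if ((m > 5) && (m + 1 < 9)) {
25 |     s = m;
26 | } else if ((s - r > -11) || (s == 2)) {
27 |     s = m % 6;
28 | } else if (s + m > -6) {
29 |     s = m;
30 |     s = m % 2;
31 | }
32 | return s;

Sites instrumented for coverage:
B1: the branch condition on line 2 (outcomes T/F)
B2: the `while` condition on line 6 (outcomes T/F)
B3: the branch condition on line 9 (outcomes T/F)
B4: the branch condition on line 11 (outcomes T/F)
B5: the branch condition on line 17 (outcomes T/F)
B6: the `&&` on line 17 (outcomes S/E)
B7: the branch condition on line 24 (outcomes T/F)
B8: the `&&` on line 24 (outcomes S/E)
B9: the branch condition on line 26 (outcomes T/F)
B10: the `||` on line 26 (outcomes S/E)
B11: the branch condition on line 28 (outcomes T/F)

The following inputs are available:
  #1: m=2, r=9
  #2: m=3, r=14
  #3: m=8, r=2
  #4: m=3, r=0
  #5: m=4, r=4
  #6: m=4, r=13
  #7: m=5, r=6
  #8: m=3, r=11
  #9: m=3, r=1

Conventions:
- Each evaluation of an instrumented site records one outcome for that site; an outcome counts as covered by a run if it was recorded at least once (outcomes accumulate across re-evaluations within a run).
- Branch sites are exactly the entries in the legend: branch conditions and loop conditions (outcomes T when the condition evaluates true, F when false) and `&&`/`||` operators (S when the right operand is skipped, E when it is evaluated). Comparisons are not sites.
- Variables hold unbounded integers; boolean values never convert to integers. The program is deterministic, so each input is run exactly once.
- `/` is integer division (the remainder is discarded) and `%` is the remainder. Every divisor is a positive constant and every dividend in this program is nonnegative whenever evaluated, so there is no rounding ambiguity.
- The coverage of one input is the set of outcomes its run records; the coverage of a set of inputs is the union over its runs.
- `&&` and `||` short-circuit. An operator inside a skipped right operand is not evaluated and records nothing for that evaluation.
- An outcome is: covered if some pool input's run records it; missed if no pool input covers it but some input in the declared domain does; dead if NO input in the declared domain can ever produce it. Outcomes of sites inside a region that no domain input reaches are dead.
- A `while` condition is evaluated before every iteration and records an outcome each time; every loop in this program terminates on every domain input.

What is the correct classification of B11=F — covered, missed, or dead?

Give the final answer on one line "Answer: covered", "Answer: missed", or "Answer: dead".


no pool input records B11=F
checking all 105 inputs in the declared domain: B11=F is never recorded -> dead
Answer: dead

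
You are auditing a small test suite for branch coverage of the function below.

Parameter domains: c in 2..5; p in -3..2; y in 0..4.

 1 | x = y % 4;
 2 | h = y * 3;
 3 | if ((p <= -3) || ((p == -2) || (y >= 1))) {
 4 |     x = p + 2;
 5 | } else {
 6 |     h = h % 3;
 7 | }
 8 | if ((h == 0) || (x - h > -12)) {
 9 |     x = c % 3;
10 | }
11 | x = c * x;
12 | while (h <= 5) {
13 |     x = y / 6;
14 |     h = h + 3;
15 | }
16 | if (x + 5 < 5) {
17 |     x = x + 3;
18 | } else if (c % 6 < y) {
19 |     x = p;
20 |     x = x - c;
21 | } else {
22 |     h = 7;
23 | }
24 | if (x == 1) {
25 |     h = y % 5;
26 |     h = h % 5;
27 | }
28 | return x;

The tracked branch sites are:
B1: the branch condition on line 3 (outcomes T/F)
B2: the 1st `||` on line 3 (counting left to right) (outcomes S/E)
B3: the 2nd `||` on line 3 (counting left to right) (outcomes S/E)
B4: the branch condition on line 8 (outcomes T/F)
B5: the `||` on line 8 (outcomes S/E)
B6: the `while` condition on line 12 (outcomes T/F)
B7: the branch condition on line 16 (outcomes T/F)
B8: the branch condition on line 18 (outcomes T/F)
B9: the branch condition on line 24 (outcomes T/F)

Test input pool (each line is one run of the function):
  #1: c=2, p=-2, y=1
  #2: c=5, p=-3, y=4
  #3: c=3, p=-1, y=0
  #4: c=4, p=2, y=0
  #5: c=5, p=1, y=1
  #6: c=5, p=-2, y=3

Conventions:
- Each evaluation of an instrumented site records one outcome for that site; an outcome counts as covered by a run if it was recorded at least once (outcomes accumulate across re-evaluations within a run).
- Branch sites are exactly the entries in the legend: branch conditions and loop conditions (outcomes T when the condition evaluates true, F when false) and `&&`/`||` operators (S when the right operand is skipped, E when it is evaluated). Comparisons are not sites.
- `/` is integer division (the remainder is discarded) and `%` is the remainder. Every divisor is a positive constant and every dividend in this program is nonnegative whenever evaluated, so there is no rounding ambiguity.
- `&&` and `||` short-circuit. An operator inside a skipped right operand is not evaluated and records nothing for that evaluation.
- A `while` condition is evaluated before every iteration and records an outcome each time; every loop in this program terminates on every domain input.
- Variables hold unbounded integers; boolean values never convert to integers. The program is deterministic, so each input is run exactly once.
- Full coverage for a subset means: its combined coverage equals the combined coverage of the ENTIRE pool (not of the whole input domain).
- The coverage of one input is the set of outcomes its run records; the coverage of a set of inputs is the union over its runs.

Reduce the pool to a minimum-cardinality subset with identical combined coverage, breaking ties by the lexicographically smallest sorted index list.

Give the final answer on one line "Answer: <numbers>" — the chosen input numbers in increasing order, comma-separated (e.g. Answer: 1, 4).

test 1 (c=2, p=-2, y=1) fires B2->E, B3->S, B1->T, B5->E, B4->T, B6->T, B6->F, B7->F, B8->F, B9->F; hits B1=T, B2=E, B3=S, B4=T, B5=E, B6=T, B6=F, B7=F, B8=F, B9=F
test 2 (c=5, p=-3, y=4) fires B2->S, B1->T, B5->E, B4->F, B6->F, B7->T, B9->F; hits B1=T, B2=S, B4=F, B5=E, B6=F, B7=T, B9=F
test 3 (c=3, p=-1, y=0) fires B2->E, B3->E, B1->F, B5->S, B4->T, B6->T, B6->T, B6->F, B7->F, B8->F, B9->F; hits B1=F, B2=E, B3=E, B4=T, B5=S, B6=T, B6=F, B7=F, B8=F, B9=F
test 4 (c=4, p=2, y=0) fires B2->E, B3->E, B1->F, B5->S, B4->T, B6->T, B6->T, B6->F, B7->F, B8->F, B9->F; hits B1=F, B2=E, B3=E, B4=T, B5=S, B6=T, B6=F, B7=F, B8=F, B9=F
test 5 (c=5, p=1, y=1) fires B2->E, B3->E, B1->T, B5->E, B4->T, B6->T, B6->F, B7->F, B8->F, B9->F; hits B1=T, B2=E, B3=E, B4=T, B5=E, B6=T, B6=F, B7=F, B8=F, B9=F
test 6 (c=5, p=-2, y=3) fires B2->E, B3->S, B1->T, B5->E, B4->T, B6->F, B7->F, B8->F, B9->F; hits B1=T, B2=E, B3=S, B4=T, B5=E, B6=F, B7=F, B8=F, B9=F
together the pool reaches 16 outcomes: B1=T, B1=F, B2=S, B2=E, B3=S, B3=E, B4=T, B4=F, B5=S, B5=E, B6=T, B6=F, B7=T, B7=F, B8=F, B9=F
checked all size-1 subsets: none covers 16 outcomes (max 10/16)
checked all size-2 subsets: none covers 16 outcomes (max 15/16)
inputs {1, 2, 3} (size 3) cover everything; no size-3 subset with a lexicographically smaller index list covers all 16

Answer: 1, 2, 3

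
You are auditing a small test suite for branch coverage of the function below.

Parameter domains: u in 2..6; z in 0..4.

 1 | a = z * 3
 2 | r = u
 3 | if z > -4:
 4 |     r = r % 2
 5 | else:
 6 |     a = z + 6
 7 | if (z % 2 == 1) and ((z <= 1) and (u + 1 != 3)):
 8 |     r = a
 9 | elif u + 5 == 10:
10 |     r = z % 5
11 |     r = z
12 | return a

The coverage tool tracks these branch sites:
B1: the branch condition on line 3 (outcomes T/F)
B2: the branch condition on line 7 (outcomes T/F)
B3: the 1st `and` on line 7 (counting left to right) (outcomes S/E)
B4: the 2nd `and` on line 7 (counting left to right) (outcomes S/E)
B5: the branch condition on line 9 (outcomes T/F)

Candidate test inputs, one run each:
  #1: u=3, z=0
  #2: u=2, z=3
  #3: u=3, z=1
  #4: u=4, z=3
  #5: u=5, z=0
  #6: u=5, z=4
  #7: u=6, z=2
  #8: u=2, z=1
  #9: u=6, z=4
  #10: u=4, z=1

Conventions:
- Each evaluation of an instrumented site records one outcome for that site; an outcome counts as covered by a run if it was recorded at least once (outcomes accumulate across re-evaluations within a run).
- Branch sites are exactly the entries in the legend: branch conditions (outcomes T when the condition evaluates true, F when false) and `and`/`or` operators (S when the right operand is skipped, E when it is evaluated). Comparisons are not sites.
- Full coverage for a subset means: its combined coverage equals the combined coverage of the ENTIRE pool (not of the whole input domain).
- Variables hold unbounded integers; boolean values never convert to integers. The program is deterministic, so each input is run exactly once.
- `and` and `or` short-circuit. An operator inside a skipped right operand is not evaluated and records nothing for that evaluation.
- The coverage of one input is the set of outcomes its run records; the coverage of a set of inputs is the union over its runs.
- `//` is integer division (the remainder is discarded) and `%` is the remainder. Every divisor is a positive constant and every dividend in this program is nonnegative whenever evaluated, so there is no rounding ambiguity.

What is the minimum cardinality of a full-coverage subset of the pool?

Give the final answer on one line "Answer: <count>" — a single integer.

input #1, u=3, z=0: events B1->T, B3->S, B2->F, B5->F; outcomes B1=T, B2=F, B3=S, B5=F
input #2, u=2, z=3: events B1->T, B3->E, B4->S, B2->F, B5->F; outcomes B1=T, B2=F, B3=E, B4=S, B5=F
input #3, u=3, z=1: events B1->T, B3->E, B4->E, B2->T; outcomes B1=T, B2=T, B3=E, B4=E
input #4, u=4, z=3: events B1->T, B3->E, B4->S, B2->F, B5->F; outcomes B1=T, B2=F, B3=E, B4=S, B5=F
input #5, u=5, z=0: events B1->T, B3->S, B2->F, B5->T; outcomes B1=T, B2=F, B3=S, B5=T
input #6, u=5, z=4: events B1->T, B3->S, B2->F, B5->T; outcomes B1=T, B2=F, B3=S, B5=T
input #7, u=6, z=2: events B1->T, B3->S, B2->F, B5->F; outcomes B1=T, B2=F, B3=S, B5=F
input #8, u=2, z=1: events B1->T, B3->E, B4->E, B2->F, B5->F; outcomes B1=T, B2=F, B3=E, B4=E, B5=F
input #9, u=6, z=4: events B1->T, B3->S, B2->F, B5->F; outcomes B1=T, B2=F, B3=S, B5=F
input #10, u=4, z=1: events B1->T, B3->E, B4->E, B2->T; outcomes B1=T, B2=T, B3=E, B4=E
pool-wide coverage (9 outcomes): B1=T, B2=T, B2=F, B3=S, B3=E, B4=S, B4=E, B5=T, B5=F
size 1 is not enough: best union over all size-1 subsets is 5/9
size 2 is not enough: best union over all size-2 subsets is 7/9
inputs {2, 3, 5} (size 3) cover everything; no size-3 subset with a lexicographically smaller index list covers all 9

Answer: 3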